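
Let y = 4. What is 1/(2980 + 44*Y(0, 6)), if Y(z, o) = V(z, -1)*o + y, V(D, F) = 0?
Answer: 1/3156 ≈ 0.00031686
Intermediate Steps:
Y(z, o) = 4 (Y(z, o) = 0*o + 4 = 0 + 4 = 4)
1/(2980 + 44*Y(0, 6)) = 1/(2980 + 44*4) = 1/(2980 + 176) = 1/3156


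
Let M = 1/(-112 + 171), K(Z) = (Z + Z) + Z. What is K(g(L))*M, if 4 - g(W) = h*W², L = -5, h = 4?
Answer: -288/59 ≈ -4.8814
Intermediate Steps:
g(W) = 4 - 4*W²
K(Z) = 3*Z (K(Z) = 2*Z + Z = 3*Z)
M = 1/59 ≈ 0.016949
K(g(L))*M = (3*(4 - 4*(-5)²))*(1/59) = (3*(4 - 4*25))*(1/59) = (3*(4 - 100))*(1/59) = (3*(-96))*(1/59) = -288*1/59 = -288/59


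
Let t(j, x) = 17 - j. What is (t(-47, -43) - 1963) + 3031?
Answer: 1132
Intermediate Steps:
(t(-47, -43) - 1963) + 3031 = ((17 - 1*(-47)) - 1963) + 3031 = ((17 + 47) - 1963) + 3031 = (64 - 1963) + 3031 = -1899 + 3031 = 1132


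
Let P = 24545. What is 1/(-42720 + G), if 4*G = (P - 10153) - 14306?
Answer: -2/85397 ≈ -2.3420e-5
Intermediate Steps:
G = 43/2 (G = ((24545 - 10153) - 14306)/4 = (14392 - 14306)/4 = (1/4)*86 = 43/2 ≈ 21.500)
1/(-42720 + G) = 1/(-42720 + 43/2) = 1/(-85397/2) = -2/85397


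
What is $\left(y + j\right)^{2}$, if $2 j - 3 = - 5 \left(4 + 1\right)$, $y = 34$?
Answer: $529$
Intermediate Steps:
$j = -11$ ($j = \frac{3}{2} + \frac{\left(-5\right) \left(4 + 1\right)}{2} = \frac{3}{2} + \frac{\left(-5\right) 5}{2} = \frac{3}{2} + \frac{1}{2} \left(-25\right) = \frac{3}{2} - \frac{25}{2} = -11$)
$\left(y + j\right)^{2} = \left(34 - 11\right)^{2} = 23^{2} = 529$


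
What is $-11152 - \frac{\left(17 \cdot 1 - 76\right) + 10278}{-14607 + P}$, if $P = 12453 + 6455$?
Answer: $- \frac{4361361}{391} \approx -11154.0$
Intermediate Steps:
$P = 18908$
$-11152 - \frac{\left(17 \cdot 1 - 76\right) + 10278}{-14607 + P} = -11152 - \frac{\left(17 \cdot 1 - 76\right) + 10278}{-14607 + 18908} = -11152 - \frac{\left(17 - 76\right) + 10278}{4301} = -11152 - \left(-59 + 10278\right) \frac{1}{4301} = -11152 - 10219 \cdot \frac{1}{4301} = -11152 - \frac{929}{391} = - \frac{4361361}{391}$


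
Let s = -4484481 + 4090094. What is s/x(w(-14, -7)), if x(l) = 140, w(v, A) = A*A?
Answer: -56341/20 ≈ -2817.1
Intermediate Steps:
w(v, A) = A**2
s = -394387
s/x(w(-14, -7)) = -394387/140 = -394387*1/140 = -56341/20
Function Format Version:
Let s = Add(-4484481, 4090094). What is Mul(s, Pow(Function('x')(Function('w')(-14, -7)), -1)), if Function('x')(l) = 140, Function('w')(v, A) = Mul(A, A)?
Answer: Rational(-56341, 20) ≈ -2817.1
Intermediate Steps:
Function('w')(v, A) = Pow(A, 2)
s = -394387
Mul(s, Pow(Function('x')(Function('w')(-14, -7)), -1)) = Mul(-394387, Pow(140, -1)) = Mul(-394387, Rational(1, 140)) = Rational(-56341, 20)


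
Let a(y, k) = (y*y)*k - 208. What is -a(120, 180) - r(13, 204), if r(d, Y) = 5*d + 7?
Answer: -2591864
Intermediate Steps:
a(y, k) = -208 + k*y**2 (a(y, k) = y**2*k - 208 = k*y**2 - 208 = -208 + k*y**2)
r(d, Y) = 7 + 5*d
-a(120, 180) - r(13, 204) = -(-208 + 180*120**2) - (7 + 5*13) = -(-208 + 180*14400) - (7 + 65) = -(-208 + 2592000) - 1*72 = -1*2591792 - 72 = -2591792 - 72 = -2591864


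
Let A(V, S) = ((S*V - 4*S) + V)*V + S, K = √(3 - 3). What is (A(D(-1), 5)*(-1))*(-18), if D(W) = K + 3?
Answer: -18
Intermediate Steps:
K = 0 (K = √0 = 0)
D(W) = 3 (D(W) = 0 + 3 = 3)
A(V, S) = S + V*(V - 4*S + S*V) (A(V, S) = ((-4*S + S*V) + V)*V + S = (V - 4*S + S*V)*V + S = V*(V - 4*S + S*V) + S = S + V*(V - 4*S + S*V))
(A(D(-1), 5)*(-1))*(-18) = ((5 + 3² + 5*3² - 4*5*3)*(-1))*(-18) = ((5 + 9 + 5*9 - 60)*(-1))*(-18) = ((5 + 9 + 45 - 60)*(-1))*(-18) = -1*(-1)*(-18) = 1*(-18) = -18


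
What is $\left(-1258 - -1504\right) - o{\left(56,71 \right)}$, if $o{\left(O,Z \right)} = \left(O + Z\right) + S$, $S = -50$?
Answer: $169$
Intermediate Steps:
$o{\left(O,Z \right)} = -50 + O + Z$ ($o{\left(O,Z \right)} = \left(O + Z\right) - 50 = -50 + O + Z$)
$\left(-1258 - -1504\right) - o{\left(56,71 \right)} = \left(-1258 - -1504\right) - \left(-50 + 56 + 71\right) = \left(-1258 + 1504\right) - 77 = 246 - 77 = 169$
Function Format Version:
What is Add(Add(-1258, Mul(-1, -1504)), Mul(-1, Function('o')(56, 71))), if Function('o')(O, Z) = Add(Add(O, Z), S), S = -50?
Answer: 169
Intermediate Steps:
Function('o')(O, Z) = Add(-50, O, Z) (Function('o')(O, Z) = Add(Add(O, Z), -50) = Add(-50, O, Z))
Add(Add(-1258, Mul(-1, -1504)), Mul(-1, Function('o')(56, 71))) = Add(Add(-1258, Mul(-1, -1504)), Mul(-1, Add(-50, 56, 71))) = Add(Add(-1258, 1504), Mul(-1, 77)) = Add(246, -77) = 169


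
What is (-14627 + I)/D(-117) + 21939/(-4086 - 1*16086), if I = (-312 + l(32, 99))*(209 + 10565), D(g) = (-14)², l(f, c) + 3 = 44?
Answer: -2466526399/164738 ≈ -14972.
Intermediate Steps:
l(f, c) = 41 (l(f, c) = -3 + 44 = 41)
D(g) = 196
I = -2919754 (I = (-312 + 41)*(209 + 10565) = -271*10774 = -2919754)
(-14627 + I)/D(-117) + 21939/(-4086 - 1*16086) = (-14627 - 2919754)/196 + 21939/(-4086 - 1*16086) = -2934381*1/196 + 21939/(-4086 - 16086) = -2934381/196 + 21939/(-20172) = -2934381/196 + 21939*(-1/20172) = -2934381/196 - 7313/6724 = -2466526399/164738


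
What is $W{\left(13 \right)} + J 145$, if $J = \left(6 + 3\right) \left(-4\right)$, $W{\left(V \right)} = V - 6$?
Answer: $-5213$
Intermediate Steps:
$W{\left(V \right)} = -6 + V$ ($W{\left(V \right)} = V - 6 = -6 + V$)
$J = -36$ ($J = 9 \left(-4\right) = -36$)
$W{\left(13 \right)} + J 145 = \left(-6 + 13\right) - 5220 = 7 - 5220 = -5213$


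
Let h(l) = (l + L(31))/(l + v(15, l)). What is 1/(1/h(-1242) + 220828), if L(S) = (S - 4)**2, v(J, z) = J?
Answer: 171/37761997 ≈ 4.5284e-6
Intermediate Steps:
L(S) = (-4 + S)**2
h(l) = (729 + l)/(15 + l) (h(l) = (l + (-4 + 31)**2)/(l + 15) = (l + 27**2)/(15 + l) = (l + 729)/(15 + l) = (729 + l)/(15 + l))
1/(1/h(-1242) + 220828) = 1/(1/((729 - 1242)/(15 - 1242)) + 220828) = 1/(1/(-513/(-1227)) + 220828) = 1/(1/(-1/1227*(-513)) + 220828) = 1/(1/(171/409) + 220828) = 1/(409/171 + 220828) = 1/(37761997/171) = 171/37761997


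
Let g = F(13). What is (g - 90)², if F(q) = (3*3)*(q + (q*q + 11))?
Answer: 2712609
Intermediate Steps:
F(q) = 99 + 9*q + 9*q² (F(q) = 9*(q + (q² + 11)) = 9*(q + (11 + q²)) = 9*(11 + q + q²) = 99 + 9*q + 9*q²)
g = 1737 (g = 99 + 9*13 + 9*13² = 99 + 117 + 9*169 = 99 + 117 + 1521 = 1737)
(g - 90)² = (1737 - 90)² = 1647² = 2712609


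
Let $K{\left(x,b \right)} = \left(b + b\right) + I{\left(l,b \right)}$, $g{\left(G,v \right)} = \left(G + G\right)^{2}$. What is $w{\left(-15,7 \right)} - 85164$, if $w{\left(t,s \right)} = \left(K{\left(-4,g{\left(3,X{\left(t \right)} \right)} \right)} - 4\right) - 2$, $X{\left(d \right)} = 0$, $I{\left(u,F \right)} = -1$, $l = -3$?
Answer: $-85099$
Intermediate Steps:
$g{\left(G,v \right)} = 4 G^{2}$ ($g{\left(G,v \right)} = \left(2 G\right)^{2} = 4 G^{2}$)
$K{\left(x,b \right)} = -1 + 2 b$ ($K{\left(x,b \right)} = \left(b + b\right) - 1 = 2 b - 1 = -1 + 2 b$)
$w{\left(t,s \right)} = 65$ ($w{\left(t,s \right)} = \left(\left(-1 + 2 \cdot 4 \cdot 3^{2}\right) - 4\right) - 2 = \left(\left(-1 + 2 \cdot 4 \cdot 9\right) - 4\right) - 2 = \left(\left(-1 + 2 \cdot 36\right) - 4\right) - 2 = \left(\left(-1 + 72\right) - 4\right) - 2 = \left(71 - 4\right) - 2 = 67 - 2 = 65$)
$w{\left(-15,7 \right)} - 85164 = 65 - 85164 = -85099$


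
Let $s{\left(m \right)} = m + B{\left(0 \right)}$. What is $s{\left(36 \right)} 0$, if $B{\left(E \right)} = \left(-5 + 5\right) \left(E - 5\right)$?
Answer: $0$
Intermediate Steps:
$B{\left(E \right)} = 0$ ($B{\left(E \right)} = 0 \left(-5 + E\right) = 0$)
$s{\left(m \right)} = m$ ($s{\left(m \right)} = m + 0 = m$)
$s{\left(36 \right)} 0 = 36 \cdot 0 = 0$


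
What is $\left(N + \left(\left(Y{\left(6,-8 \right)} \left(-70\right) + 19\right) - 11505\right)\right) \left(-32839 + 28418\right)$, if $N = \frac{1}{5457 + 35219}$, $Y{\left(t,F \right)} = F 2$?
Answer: $\frac{1864103221715}{40676} \approx 4.5828 \cdot 10^{7}$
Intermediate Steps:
$Y{\left(t,F \right)} = 2 F$
$N = \frac{1}{40676} \approx 2.4585 \cdot 10^{-5}$
$\left(N + \left(\left(Y{\left(6,-8 \right)} \left(-70\right) + 19\right) - 11505\right)\right) \left(-32839 + 28418\right) = \left(\frac{1}{40676} - \left(11486 - 2 \left(-8\right) \left(-70\right)\right)\right) \left(-32839 + 28418\right) = \left(\frac{1}{40676} + \left(\left(\left(-16\right) \left(-70\right) + 19\right) - 11505\right)\right) \left(-4421\right) = \left(\frac{1}{40676} + \left(\left(1120 + 19\right) - 11505\right)\right) \left(-4421\right) = \left(\frac{1}{40676} + \left(1139 - 11505\right)\right) \left(-4421\right) = \left(\frac{1}{40676} - 10366\right) \left(-4421\right) = \left(- \frac{421647415}{40676}\right) \left(-4421\right) = \frac{1864103221715}{40676}$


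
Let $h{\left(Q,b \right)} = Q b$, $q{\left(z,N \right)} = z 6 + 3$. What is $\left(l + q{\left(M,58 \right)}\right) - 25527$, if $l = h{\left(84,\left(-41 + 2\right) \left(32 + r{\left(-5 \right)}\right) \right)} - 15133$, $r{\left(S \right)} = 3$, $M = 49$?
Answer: $-155023$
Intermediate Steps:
$q{\left(z,N \right)} = 3 + 6 z$ ($q{\left(z,N \right)} = 6 z + 3 = 3 + 6 z$)
$l = -129793$ ($l = 84 \left(-41 + 2\right) \left(32 + 3\right) - 15133 = 84 \left(\left(-39\right) 35\right) - 15133 = 84 \left(-1365\right) - 15133 = -114660 - 15133 = -129793$)
$\left(l + q{\left(M,58 \right)}\right) - 25527 = \left(-129793 + \left(3 + 6 \cdot 49\right)\right) - 25527 = \left(-129793 + \left(3 + 294\right)\right) - 25527 = \left(-129793 + 297\right) - 25527 = -129496 - 25527 = -155023$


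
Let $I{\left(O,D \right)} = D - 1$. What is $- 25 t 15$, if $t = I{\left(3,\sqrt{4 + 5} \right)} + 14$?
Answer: $-6000$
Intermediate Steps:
$I{\left(O,D \right)} = -1 + D$
$t = 16$ ($t = \left(-1 + \sqrt{4 + 5}\right) + 14 = \left(-1 + \sqrt{9}\right) + 14 = \left(-1 + 3\right) + 14 = 2 + 14 = 16$)
$- 25 t 15 = \left(-25\right) 16 \cdot 15 = \left(-400\right) 15 = -6000$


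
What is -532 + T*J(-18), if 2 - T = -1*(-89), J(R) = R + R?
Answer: 2600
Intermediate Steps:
J(R) = 2*R
T = -87 (T = 2 - (-1)*(-89) = 2 - 1*89 = 2 - 89 = -87)
-532 + T*J(-18) = -532 - 174*(-18) = -532 - 87*(-36) = -532 + 3132 = 2600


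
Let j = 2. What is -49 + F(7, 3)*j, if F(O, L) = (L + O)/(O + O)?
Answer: -333/7 ≈ -47.571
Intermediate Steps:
F(O, L) = (L + O)/(2*O) (F(O, L) = (L + O)/((2*O)) = (L + O)*(1/(2*O)) = (L + O)/(2*O))
-49 + F(7, 3)*j = -49 + ((1/2)*(3 + 7)/7)*2 = -49 + ((1/2)*(1/7)*10)*2 = -49 + (5/7)*2 = -49 + 10/7 = -333/7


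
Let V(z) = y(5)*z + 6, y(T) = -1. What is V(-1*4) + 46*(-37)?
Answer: -1692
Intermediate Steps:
V(z) = 6 - z (V(z) = -z + 6 = 6 - z)
V(-1*4) + 46*(-37) = (6 - (-1)*4) + 46*(-37) = (6 - 1*(-4)) - 1702 = (6 + 4) - 1702 = 10 - 1702 = -1692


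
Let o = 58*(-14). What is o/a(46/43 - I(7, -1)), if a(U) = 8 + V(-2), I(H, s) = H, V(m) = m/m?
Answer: -812/9 ≈ -90.222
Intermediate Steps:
V(m) = 1
a(U) = 9 (a(U) = 8 + 1 = 9)
o = -812
o/a(46/43 - I(7, -1)) = -812/9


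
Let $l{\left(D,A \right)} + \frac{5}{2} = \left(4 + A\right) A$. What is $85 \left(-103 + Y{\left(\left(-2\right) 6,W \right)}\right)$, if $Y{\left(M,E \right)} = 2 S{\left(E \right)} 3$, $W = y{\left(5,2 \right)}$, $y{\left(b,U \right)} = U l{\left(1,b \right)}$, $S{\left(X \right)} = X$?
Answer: $34595$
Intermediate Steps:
$l{\left(D,A \right)} = - \frac{5}{2} + A \left(4 + A\right)$ ($l{\left(D,A \right)} = - \frac{5}{2} + \left(4 + A\right) A = - \frac{5}{2} + A \left(4 + A\right)$)
$y{\left(b,U \right)} = U \left(- \frac{5}{2} + b^{2} + 4 b\right)$
$W = 85$ ($W = \frac{1}{2} \cdot 2 \left(-5 + 2 \cdot 5^{2} + 8 \cdot 5\right) = \frac{1}{2} \cdot 2 \left(-5 + 2 \cdot 25 + 40\right) = \frac{1}{2} \cdot 2 \left(-5 + 50 + 40\right) = \frac{1}{2} \cdot 2 \cdot 85 = 85$)
$Y{\left(M,E \right)} = 6 E$ ($Y{\left(M,E \right)} = 2 E 3 = 6 E$)
$85 \left(-103 + Y{\left(\left(-2\right) 6,W \right)}\right) = 85 \left(-103 + 6 \cdot 85\right) = 85 \left(-103 + 510\right) = 85 \cdot 407 = 34595$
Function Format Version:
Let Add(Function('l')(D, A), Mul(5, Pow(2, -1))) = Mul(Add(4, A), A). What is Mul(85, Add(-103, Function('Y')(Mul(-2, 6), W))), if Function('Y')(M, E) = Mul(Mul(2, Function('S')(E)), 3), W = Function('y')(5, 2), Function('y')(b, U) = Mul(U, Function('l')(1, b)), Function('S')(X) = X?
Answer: 34595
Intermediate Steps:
Function('l')(D, A) = Add(Rational(-5, 2), Mul(A, Add(4, A))) (Function('l')(D, A) = Add(Rational(-5, 2), Mul(Add(4, A), A)) = Add(Rational(-5, 2), Mul(A, Add(4, A))))
Function('y')(b, U) = Mul(U, Add(Rational(-5, 2), Pow(b, 2), Mul(4, b)))
W = 85 (W = Mul(Rational(1, 2), 2, Add(-5, Mul(2, Pow(5, 2)), Mul(8, 5))) = Mul(Rational(1, 2), 2, Add(-5, Mul(2, 25), 40)) = Mul(Rational(1, 2), 2, Add(-5, 50, 40)) = Mul(Rational(1, 2), 2, 85) = 85)
Function('Y')(M, E) = Mul(6, E) (Function('Y')(M, E) = Mul(Mul(2, E), 3) = Mul(6, E))
Mul(85, Add(-103, Function('Y')(Mul(-2, 6), W))) = Mul(85, Add(-103, Mul(6, 85))) = Mul(85, Add(-103, 510)) = Mul(85, 407) = 34595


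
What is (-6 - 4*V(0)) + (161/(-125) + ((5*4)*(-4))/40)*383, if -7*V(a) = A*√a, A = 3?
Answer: -158163/125 ≈ -1265.3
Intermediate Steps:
V(a) = -3*√a/7
(-6 - 4*V(0)) + (161/(-125) + ((5*4)*(-4))/40)*383 = (-6 - (-12)*√0/7) + (161/(-125) + ((5*4)*(-4))/40)*383 = (-6 - (-12)*0/7) + (161*(-1/125) + (20*(-4))*(1/40))*383 = (-6 - 4*0) + (-161/125 - 80*1/40)*383 = (-6 + 0) + (-161/125 - 2)*383 = -6 - 411/125*383 = -6 - 157413/125 = -158163/125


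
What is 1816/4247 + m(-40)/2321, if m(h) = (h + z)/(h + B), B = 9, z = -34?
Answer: 4225074/9857287 ≈ 0.42862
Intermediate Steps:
m(h) = (-34 + h)/(9 + h) (m(h) = (h - 34)/(h + 9) = (-34 + h)/(9 + h))
1816/4247 + m(-40)/2321 = 1816/4247 + ((-34 - 40)/(9 - 40))/2321 = 1816*(1/4247) + (-74/(-31))*(1/2321) = 1816/4247 - 1/31*(-74)*(1/2321) = 1816/4247 + (74/31)*(1/2321) = 1816/4247 + 74/71951 = 4225074/9857287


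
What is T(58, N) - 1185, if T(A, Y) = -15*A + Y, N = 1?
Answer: -2054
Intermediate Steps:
T(A, Y) = Y - 15*A
T(58, N) - 1185 = (1 - 15*58) - 1185 = (1 - 870) - 1185 = -869 - 1185 = -2054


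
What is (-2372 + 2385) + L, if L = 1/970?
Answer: 12611/970 ≈ 13.001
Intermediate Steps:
L = 1/970 ≈ 0.0010309
(-2372 + 2385) + L = (-2372 + 2385) + 1/970 = 13 + 1/970 = 12611/970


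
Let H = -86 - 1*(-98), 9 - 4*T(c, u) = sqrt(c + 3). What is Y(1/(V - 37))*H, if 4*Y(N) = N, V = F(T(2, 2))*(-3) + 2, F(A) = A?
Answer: -501/6961 - 9*sqrt(5)/6961 ≈ -0.074863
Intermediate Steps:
T(c, u) = 9/4 - sqrt(3 + c)/4 (T(c, u) = 9/4 - sqrt(c + 3)/4 = 9/4 - sqrt(3 + c)/4)
V = -19/4 + 3*sqrt(5)/4 (V = (9/4 - sqrt(3 + 2)/4)*(-3) + 2 = (9/4 - sqrt(5)/4)*(-3) + 2 = (-27/4 + 3*sqrt(5)/4) + 2 = -19/4 + 3*sqrt(5)/4 ≈ -3.0729)
H = 12 (H = -86 + 98 = 12)
Y(N) = N/4
Y(1/(V - 37))*H = (1/(4*((-19/4 + 3*sqrt(5)/4) - 37)))*12 = (1/(4*(-167/4 + 3*sqrt(5)/4)))*12 = 3/(-167/4 + 3*sqrt(5)/4)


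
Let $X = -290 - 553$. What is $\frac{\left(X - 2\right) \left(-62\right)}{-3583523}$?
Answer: $- \frac{52390}{3583523} \approx -0.01462$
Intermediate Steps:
$X = -843$
$\frac{\left(X - 2\right) \left(-62\right)}{-3583523} = \frac{\left(-843 - 2\right) \left(-62\right)}{-3583523} = \left(-845\right) \left(-62\right) \left(- \frac{1}{3583523}\right) = 52390 \left(- \frac{1}{3583523}\right) = - \frac{52390}{3583523}$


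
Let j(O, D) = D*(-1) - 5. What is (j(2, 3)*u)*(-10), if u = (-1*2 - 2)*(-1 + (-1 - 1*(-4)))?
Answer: -640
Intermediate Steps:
j(O, D) = -5 - D (j(O, D) = -D - 5 = -5 - D)
u = -8 (u = (-2 - 2)*(-1 + (-1 + 4)) = -4*(-1 + 3) = -4*2 = -8)
(j(2, 3)*u)*(-10) = ((-5 - 1*3)*(-8))*(-10) = ((-5 - 3)*(-8))*(-10) = -8*(-8)*(-10) = 64*(-10) = -640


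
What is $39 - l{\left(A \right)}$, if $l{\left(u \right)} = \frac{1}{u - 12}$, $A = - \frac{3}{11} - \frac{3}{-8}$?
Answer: $\frac{40921}{1047} \approx 39.084$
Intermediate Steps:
$A = \frac{9}{88}$ ($A = \left(-3\right) \frac{1}{11} - - \frac{3}{8} = - \frac{3}{11} + \frac{3}{8} = \frac{9}{88} \approx 0.10227$)
$l{\left(u \right)} = \frac{1}{-12 + u}$
$39 - l{\left(A \right)} = 39 - \frac{1}{-12 + \frac{9}{88}} = 39 - \frac{1}{- \frac{1047}{88}} = 39 - - \frac{88}{1047} = 39 + \frac{88}{1047} = \frac{40921}{1047}$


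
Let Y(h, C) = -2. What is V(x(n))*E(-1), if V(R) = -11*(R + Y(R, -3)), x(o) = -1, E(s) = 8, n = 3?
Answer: 264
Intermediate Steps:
V(R) = 22 - 11*R (V(R) = -11*(R - 2) = -11*(-2 + R) = 22 - 11*R)
V(x(n))*E(-1) = (22 - 11*(-1))*8 = (22 + 11)*8 = 33*8 = 264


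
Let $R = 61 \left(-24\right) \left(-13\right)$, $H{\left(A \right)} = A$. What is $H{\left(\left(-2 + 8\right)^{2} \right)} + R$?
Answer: $19068$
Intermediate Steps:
$R = 19032$ ($R = \left(-1464\right) \left(-13\right) = 19032$)
$H{\left(\left(-2 + 8\right)^{2} \right)} + R = \left(-2 + 8\right)^{2} + 19032 = 6^{2} + 19032 = 36 + 19032 = 19068$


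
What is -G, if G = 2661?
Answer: -2661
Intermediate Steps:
-G = -1*2661 = -2661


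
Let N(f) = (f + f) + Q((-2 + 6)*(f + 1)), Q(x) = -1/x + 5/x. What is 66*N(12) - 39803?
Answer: -496781/13 ≈ -38214.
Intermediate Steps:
Q(x) = 4/x
N(f) = 2*f + 4/(4 + 4*f) (N(f) = (f + f) + 4/(((-2 + 6)*(f + 1))) = 2*f + 4/((4*(1 + f))) = 2*f + 4/(4 + 4*f))
66*N(12) - 39803 = 66*((1 + 2*12*(1 + 12))/(1 + 12)) - 39803 = 66*((1 + 2*12*13)/13) - 39803 = 66*((1 + 312)/13) - 39803 = 66*((1/13)*313) - 39803 = 66*(313/13) - 39803 = 20658/13 - 39803 = -496781/13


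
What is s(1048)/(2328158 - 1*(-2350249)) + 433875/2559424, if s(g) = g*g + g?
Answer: 4843551730373/11974027157568 ≈ 0.40450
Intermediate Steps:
s(g) = g + g² (s(g) = g² + g = g + g²)
s(1048)/(2328158 - 1*(-2350249)) + 433875/2559424 = (1048*(1 + 1048))/(2328158 - 1*(-2350249)) + 433875/2559424 = (1048*1049)/(2328158 + 2350249) + 433875*(1/2559424) = 1099352/4678407 + 433875/2559424 = 4843551730373/11974027157568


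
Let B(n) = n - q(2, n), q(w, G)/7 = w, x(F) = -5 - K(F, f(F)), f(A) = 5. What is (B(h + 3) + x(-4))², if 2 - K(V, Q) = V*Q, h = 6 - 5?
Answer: 1369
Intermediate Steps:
h = 1
K(V, Q) = 2 - Q*V (K(V, Q) = 2 - V*Q = 2 - Q*V)
x(F) = -7 + 5*F (x(F) = -5 - (2 - 1*5*F) = -5 - (2 - 5*F) = -5 + (-2 + 5*F) = -7 + 5*F)
q(w, G) = 7*w
B(n) = -14 + n (B(n) = n - 7*2 = n - 1*14 = n - 14 = -14 + n)
(B(h + 3) + x(-4))² = ((-14 + (1 + 3)) + (-7 + 5*(-4)))² = ((-14 + 4) + (-7 - 20))² = (-10 - 27)² = (-37)² = 1369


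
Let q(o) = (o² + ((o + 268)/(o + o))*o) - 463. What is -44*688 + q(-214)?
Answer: 15088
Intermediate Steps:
q(o) = -329 + o² + o/2 (q(o) = (o² + ((268 + o)/((2*o)))*o) - 463 = (o² + ((268 + o)*(1/(2*o)))*o) - 463 = (o² + ((268 + o)/(2*o))*o) - 463 = (o² + (134 + o/2)) - 463 = (134 + o² + o/2) - 463 = -329 + o² + o/2)
-44*688 + q(-214) = -44*688 + (-329 + (-214)² + (½)*(-214)) = -30272 + (-329 + 45796 - 107) = -30272 + 45360 = 15088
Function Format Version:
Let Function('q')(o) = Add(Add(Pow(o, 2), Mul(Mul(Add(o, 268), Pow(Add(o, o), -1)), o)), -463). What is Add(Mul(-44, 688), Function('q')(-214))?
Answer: 15088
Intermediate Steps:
Function('q')(o) = Add(-329, Pow(o, 2), Mul(Rational(1, 2), o)) (Function('q')(o) = Add(Add(Pow(o, 2), Mul(Mul(Add(268, o), Pow(Mul(2, o), -1)), o)), -463) = Add(Add(Pow(o, 2), Mul(Mul(Add(268, o), Mul(Rational(1, 2), Pow(o, -1))), o)), -463) = Add(Add(Pow(o, 2), Mul(Mul(Rational(1, 2), Pow(o, -1), Add(268, o)), o)), -463) = Add(Add(Pow(o, 2), Add(134, Mul(Rational(1, 2), o))), -463) = Add(Add(134, Pow(o, 2), Mul(Rational(1, 2), o)), -463) = Add(-329, Pow(o, 2), Mul(Rational(1, 2), o)))
Add(Mul(-44, 688), Function('q')(-214)) = Add(Mul(-44, 688), Add(-329, Pow(-214, 2), Mul(Rational(1, 2), -214))) = Add(-30272, Add(-329, 45796, -107)) = Add(-30272, 45360) = 15088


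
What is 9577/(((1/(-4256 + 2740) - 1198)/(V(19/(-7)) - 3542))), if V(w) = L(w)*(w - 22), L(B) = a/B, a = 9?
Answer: 954475960412/34507211 ≈ 27660.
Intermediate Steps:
L(B) = 9/B
V(w) = 9*(-22 + w)/w (V(w) = (9/w)*(w - 22) = (9/w)*(-22 + w) = 9*(-22 + w)/w)
9577/(((1/(-4256 + 2740) - 1198)/(V(19/(-7)) - 3542))) = 9577/(((1/(-4256 + 2740) - 1198)/((9 - 198/(19/(-7))) - 3542))) = 9577/(((1/(-1516) - 1198)/((9 - 198/(19*(-1/7))) - 3542))) = 9577/(((-1/1516 - 1198)/((9 - 198/(-19/7)) - 3542))) = 9577/((-1816169/(1516*((9 - 198*(-7/19)) - 3542)))) = 9577/((-1816169/(1516*((9 + 1386/19) - 3542)))) = 9577/((-1816169/(1516*(1557/19 - 3542)))) = 9577/((-1816169/(1516*(-65741/19)))) = 9577/((-1816169/1516*(-19/65741))) = 9577/(34507211/99663356) = 9577*(99663356/34507211) = 954475960412/34507211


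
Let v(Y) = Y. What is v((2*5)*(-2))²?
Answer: 400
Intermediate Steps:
v((2*5)*(-2))² = ((2*5)*(-2))² = (10*(-2))² = (-20)² = 400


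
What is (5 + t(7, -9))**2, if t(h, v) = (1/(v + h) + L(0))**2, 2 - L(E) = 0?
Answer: 841/16 ≈ 52.563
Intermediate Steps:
L(E) = 2 (L(E) = 2 - 1*0 = 2 + 0 = 2)
t(h, v) = (2 + 1/(h + v))**2 (t(h, v) = (1/(v + h) + 2)**2 = (1/(h + v) + 2)**2 = (2 + 1/(h + v))**2)
(5 + t(7, -9))**2 = (5 + (1 + 2*7 + 2*(-9))**2/(7 - 9)**2)**2 = (5 + (1 + 14 - 18)**2/(-2)**2)**2 = (5 + (1/4)*(-3)**2)**2 = (5 + (1/4)*9)**2 = (5 + 9/4)**2 = (29/4)**2 = 841/16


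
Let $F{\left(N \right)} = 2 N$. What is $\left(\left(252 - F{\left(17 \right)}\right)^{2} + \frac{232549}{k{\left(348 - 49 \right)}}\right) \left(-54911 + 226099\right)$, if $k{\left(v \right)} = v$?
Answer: $\frac{2472335613300}{299} \approx 8.2687 \cdot 10^{9}$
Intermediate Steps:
$\left(\left(252 - F{\left(17 \right)}\right)^{2} + \frac{232549}{k{\left(348 - 49 \right)}}\right) \left(-54911 + 226099\right) = \left(\left(252 - 2 \cdot 17\right)^{2} + \frac{232549}{348 - 49}\right) \left(-54911 + 226099\right) = \left(\left(252 - 34\right)^{2} + \frac{232549}{299}\right) 171188 = \left(\left(252 - 34\right)^{2} + 232549 \cdot \frac{1}{299}\right) 171188 = \left(218^{2} + \frac{232549}{299}\right) 171188 = \left(47524 + \frac{232549}{299}\right) 171188 = \frac{14442225}{299} \cdot 171188 = \frac{2472335613300}{299}$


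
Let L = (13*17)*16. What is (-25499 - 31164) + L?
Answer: -53127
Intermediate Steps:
L = 3536 (L = 221*16 = 3536)
(-25499 - 31164) + L = (-25499 - 31164) + 3536 = -56663 + 3536 = -53127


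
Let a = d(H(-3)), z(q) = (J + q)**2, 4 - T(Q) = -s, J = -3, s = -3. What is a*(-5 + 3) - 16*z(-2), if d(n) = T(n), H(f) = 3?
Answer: -402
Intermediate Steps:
T(Q) = 1 (T(Q) = 4 - (-1)*(-3) = 4 - 1*3 = 4 - 3 = 1)
z(q) = (-3 + q)**2
d(n) = 1
a = 1
a*(-5 + 3) - 16*z(-2) = 1*(-5 + 3) - 16*(-3 - 2)**2 = 1*(-2) - 16*(-5)**2 = -2 - 16*25 = -2 - 400 = -402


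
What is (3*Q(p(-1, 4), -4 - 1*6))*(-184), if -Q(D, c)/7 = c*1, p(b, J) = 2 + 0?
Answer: -38640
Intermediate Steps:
p(b, J) = 2
Q(D, c) = -7*c
(3*Q(p(-1, 4), -4 - 1*6))*(-184) = (3*(-7*(-4 - 1*6)))*(-184) = (3*(-7*(-4 - 6)))*(-184) = (3*(-7*(-10)))*(-184) = (3*70)*(-184) = 210*(-184) = -38640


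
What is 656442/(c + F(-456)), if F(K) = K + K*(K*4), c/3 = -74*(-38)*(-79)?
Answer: 36469/9158 ≈ 3.9822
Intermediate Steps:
c = -666444 (c = 3*(-74*(-38)*(-79)) = 3*(2812*(-79)) = 3*(-222148) = -666444)
F(K) = K + 4*K**2 (F(K) = K + K*(4*K) = K + 4*K**2)
656442/(c + F(-456)) = 656442/(-666444 - 456*(1 + 4*(-456))) = 656442/(-666444 - 456*(1 - 1824)) = 656442/(-666444 - 456*(-1823)) = 656442/(-666444 + 831288) = 656442/164844 = 656442*(1/164844) = 36469/9158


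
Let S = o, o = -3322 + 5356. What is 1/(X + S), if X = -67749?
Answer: -1/65715 ≈ -1.5217e-5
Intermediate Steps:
o = 2034
S = 2034
1/(X + S) = 1/(-67749 + 2034) = 1/(-65715) = -1/65715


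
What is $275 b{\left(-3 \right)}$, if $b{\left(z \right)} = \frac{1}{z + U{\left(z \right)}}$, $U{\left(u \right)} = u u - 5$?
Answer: $275$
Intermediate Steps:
$U{\left(u \right)} = -5 + u^{2}$ ($U{\left(u \right)} = u^{2} - 5 = -5 + u^{2}$)
$b{\left(z \right)} = \frac{1}{-5 + z + z^{2}}$ ($b{\left(z \right)} = \frac{1}{z + \left(-5 + z^{2}\right)} = \frac{1}{-5 + z + z^{2}}$)
$275 b{\left(-3 \right)} = \frac{275}{-5 - 3 + \left(-3\right)^{2}} = \frac{275}{-5 - 3 + 9} = \frac{275}{1} = 275 \cdot 1 = 275$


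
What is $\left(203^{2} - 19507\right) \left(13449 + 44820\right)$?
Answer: $1264553838$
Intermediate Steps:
$\left(203^{2} - 19507\right) \left(13449 + 44820\right) = \left(41209 - 19507\right) 58269 = 21702 \cdot 58269 = 1264553838$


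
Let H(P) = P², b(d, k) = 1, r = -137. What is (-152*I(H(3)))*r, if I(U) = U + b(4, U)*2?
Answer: 229064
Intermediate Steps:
I(U) = 2 + U (I(U) = U + 1*2 = U + 2 = 2 + U)
(-152*I(H(3)))*r = -152*(2 + 3²)*(-137) = -152*(2 + 9)*(-137) = -152*11*(-137) = -1672*(-137) = 229064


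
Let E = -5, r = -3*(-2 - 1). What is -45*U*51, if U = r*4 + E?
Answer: -71145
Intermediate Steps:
r = 9 (r = -3*(-3) = 9)
U = 31 (U = 9*4 - 5 = 36 - 5 = 31)
-45*U*51 = -45*31*51 = -1395*51 = -71145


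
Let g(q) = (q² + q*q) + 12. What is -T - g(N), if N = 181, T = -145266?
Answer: 79732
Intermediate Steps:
g(q) = 12 + 2*q² (g(q) = (q² + q²) + 12 = 2*q² + 12 = 12 + 2*q²)
-T - g(N) = -1*(-145266) - (12 + 2*181²) = 145266 - (12 + 2*32761) = 145266 - (12 + 65522) = 145266 - 1*65534 = 145266 - 65534 = 79732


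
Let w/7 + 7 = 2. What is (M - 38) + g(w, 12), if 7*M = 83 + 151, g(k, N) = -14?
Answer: -130/7 ≈ -18.571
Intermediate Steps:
w = -35 (w = -49 + 7*2 = -49 + 14 = -35)
M = 234/7 (M = (83 + 151)/7 = (⅐)*234 = 234/7 ≈ 33.429)
(M - 38) + g(w, 12) = (234/7 - 38) - 14 = -32/7 - 14 = -130/7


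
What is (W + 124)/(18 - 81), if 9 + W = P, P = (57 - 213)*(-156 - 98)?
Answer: -5677/9 ≈ -630.78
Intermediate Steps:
P = 39624 (P = -156*(-254) = 39624)
W = 39615 (W = -9 + 39624 = 39615)
(W + 124)/(18 - 81) = (39615 + 124)/(18 - 81) = 39739/(-63) = 39739*(-1/63) = -5677/9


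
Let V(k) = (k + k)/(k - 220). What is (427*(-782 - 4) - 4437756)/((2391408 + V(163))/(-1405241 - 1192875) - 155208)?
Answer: 353451008041668/11492647216613 ≈ 30.755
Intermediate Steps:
V(k) = 2*k/(-220 + k) (V(k) = (2*k)/(-220 + k) = 2*k/(-220 + k))
(427*(-782 - 4) - 4437756)/((2391408 + V(163))/(-1405241 - 1192875) - 155208) = (427*(-782 - 4) - 4437756)/((2391408 + 2*163/(-220 + 163))/(-1405241 - 1192875) - 155208) = (427*(-786) - 4437756)/((2391408 + 2*163/(-57))/(-2598116) - 155208) = (-335622 - 4437756)/((2391408 + 2*163*(-1/57))*(-1/2598116) - 155208) = -4773378/((2391408 - 326/57)*(-1/2598116) - 155208) = -4773378/((136309930/57)*(-1/2598116) - 155208) = -4773378/(-68154965/74046306 - 155208) = -4773378/(-11492647216613/74046306) = -4773378*(-74046306/11492647216613) = 353451008041668/11492647216613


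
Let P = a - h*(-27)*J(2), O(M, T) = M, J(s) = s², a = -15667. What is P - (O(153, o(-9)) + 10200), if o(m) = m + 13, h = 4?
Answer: -25588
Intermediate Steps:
o(m) = 13 + m
P = -15235 (P = -15667 - 4*(-27)*2² = -15667 - (-108)*4 = -15667 - 1*(-432) = -15667 + 432 = -15235)
P - (O(153, o(-9)) + 10200) = -15235 - (153 + 10200) = -15235 - 1*10353 = -15235 - 10353 = -25588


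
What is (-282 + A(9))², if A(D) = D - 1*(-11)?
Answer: 68644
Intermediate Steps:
A(D) = 11 + D (A(D) = D + 11 = 11 + D)
(-282 + A(9))² = (-282 + (11 + 9))² = (-282 + 20)² = (-262)² = 68644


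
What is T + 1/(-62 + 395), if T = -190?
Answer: -63269/333 ≈ -190.00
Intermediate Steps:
T + 1/(-62 + 395) = -190 + 1/(-62 + 395) = -190 + 1/333 = -63269/333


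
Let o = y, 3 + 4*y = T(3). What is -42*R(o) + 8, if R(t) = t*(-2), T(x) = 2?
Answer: -13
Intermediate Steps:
y = -1/4 (y = -3/4 + (1/4)*2 = -3/4 + 1/2 = -1/4 ≈ -0.25000)
o = -1/4 ≈ -0.25000
R(t) = -2*t
-42*R(o) + 8 = -(-84)*(-1)/4 + 8 = -42*1/2 + 8 = -21 + 8 = -13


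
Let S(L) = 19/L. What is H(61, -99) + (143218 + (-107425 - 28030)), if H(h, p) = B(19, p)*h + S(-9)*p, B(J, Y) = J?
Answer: 9131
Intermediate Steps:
H(h, p) = 19*h - 19*p/9 (H(h, p) = 19*h + (19/(-9))*p = 19*h + (19*(-1/9))*p = 19*h - 19*p/9)
H(61, -99) + (143218 + (-107425 - 28030)) = (19*61 - 19/9*(-99)) + (143218 + (-107425 - 28030)) = (1159 + 209) + (143218 - 135455) = 1368 + 7763 = 9131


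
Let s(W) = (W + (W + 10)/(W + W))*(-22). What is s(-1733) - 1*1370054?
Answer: -2308250177/1733 ≈ -1.3319e+6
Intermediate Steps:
s(W) = -22*W - 11*(10 + W)/W (s(W) = (W + (10 + W)/((2*W)))*(-22) = (W + (10 + W)*(1/(2*W)))*(-22) = (W + (10 + W)/(2*W))*(-22) = -22*W - 11*(10 + W)/W)
s(-1733) - 1*1370054 = (-11 - 110/(-1733) - 22*(-1733)) - 1*1370054 = (-11 - 110*(-1/1733) + 38126) - 1370054 = (-11 + 110/1733 + 38126) - 1370054 = 66053405/1733 - 1370054 = -2308250177/1733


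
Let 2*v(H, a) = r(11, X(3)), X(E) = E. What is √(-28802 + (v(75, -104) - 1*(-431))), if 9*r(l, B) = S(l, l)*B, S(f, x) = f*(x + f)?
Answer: 32*I*√249/3 ≈ 168.32*I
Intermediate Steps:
S(f, x) = f*(f + x)
r(l, B) = 2*B*l²/9 (r(l, B) = ((l*(l + l))*B)/9 = ((l*(2*l))*B)/9 = ((2*l²)*B)/9 = (2*B*l²)/9 = 2*B*l²/9)
v(H, a) = 121/3 (v(H, a) = ((2/9)*3*11²)/2 = ((2/9)*3*121)/2 = (½)*(242/3) = 121/3)
√(-28802 + (v(75, -104) - 1*(-431))) = √(-28802 + (121/3 - 1*(-431))) = √(-28802 + (121/3 + 431)) = √(-28802 + 1414/3) = √(-84992/3) = 32*I*√249/3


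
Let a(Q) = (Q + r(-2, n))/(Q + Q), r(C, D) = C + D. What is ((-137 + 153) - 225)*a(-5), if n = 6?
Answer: -209/10 ≈ -20.900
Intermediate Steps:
a(Q) = (4 + Q)/(2*Q) (a(Q) = (Q + (-2 + 6))/(Q + Q) = (Q + 4)/((2*Q)) = (4 + Q)*(1/(2*Q)) = (4 + Q)/(2*Q))
((-137 + 153) - 225)*a(-5) = ((-137 + 153) - 225)*((½)*(4 - 5)/(-5)) = (16 - 225)*((½)*(-⅕)*(-1)) = -209*⅒ = -209/10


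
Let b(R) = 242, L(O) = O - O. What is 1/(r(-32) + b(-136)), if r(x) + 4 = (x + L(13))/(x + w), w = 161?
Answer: 129/30670 ≈ 0.0042061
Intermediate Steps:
L(O) = 0
r(x) = -4 + x/(161 + x) (r(x) = -4 + (x + 0)/(x + 161) = -4 + x/(161 + x))
1/(r(-32) + b(-136)) = 1/((-644 - 3*(-32))/(161 - 32) + 242) = 1/((-644 + 96)/129 + 242) = 1/((1/129)*(-548) + 242) = 1/(-548/129 + 242) = 1/(30670/129) = 129/30670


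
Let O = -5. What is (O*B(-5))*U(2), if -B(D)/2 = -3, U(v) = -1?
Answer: 30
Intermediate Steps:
B(D) = 6 (B(D) = -2*(-3) = 6)
(O*B(-5))*U(2) = -5*6*(-1) = -30*(-1) = 30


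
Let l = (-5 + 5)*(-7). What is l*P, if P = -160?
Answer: 0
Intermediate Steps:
l = 0 (l = 0*(-7) = 0)
l*P = 0*(-160) = 0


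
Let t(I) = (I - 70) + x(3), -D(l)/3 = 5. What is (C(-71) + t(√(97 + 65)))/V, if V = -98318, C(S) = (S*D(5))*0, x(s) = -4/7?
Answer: 247/344113 - 9*√2/98318 ≈ 0.00058833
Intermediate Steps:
D(l) = -15 (D(l) = -3*5 = -15)
x(s) = -4/7 (x(s) = -4*⅐ = -4/7)
C(S) = 0 (C(S) = (S*(-15))*0 = -15*S*0 = 0)
t(I) = -494/7 + I (t(I) = (I - 70) - 4/7 = (-70 + I) - 4/7 = -494/7 + I)
(C(-71) + t(√(97 + 65)))/V = (0 + (-494/7 + √(97 + 65)))/(-98318) = (0 + (-494/7 + √162))*(-1/98318) = (0 + (-494/7 + 9*√2))*(-1/98318) = (-494/7 + 9*√2)*(-1/98318) = 247/344113 - 9*√2/98318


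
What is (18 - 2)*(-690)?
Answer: -11040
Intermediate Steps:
(18 - 2)*(-690) = 16*(-690) = -11040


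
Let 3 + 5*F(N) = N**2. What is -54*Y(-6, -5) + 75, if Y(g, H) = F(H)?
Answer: -813/5 ≈ -162.60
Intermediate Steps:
F(N) = -3/5 + N**2/5
Y(g, H) = -3/5 + H**2/5
-54*Y(-6, -5) + 75 = -54*(-3/5 + (1/5)*(-5)**2) + 75 = -54*(-3/5 + (1/5)*25) + 75 = -54*(-3/5 + 5) + 75 = -54*22/5 + 75 = -1188/5 + 75 = -813/5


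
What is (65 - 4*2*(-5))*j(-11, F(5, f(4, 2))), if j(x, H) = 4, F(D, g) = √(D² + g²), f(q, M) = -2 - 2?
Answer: 420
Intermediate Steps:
f(q, M) = -4
(65 - 4*2*(-5))*j(-11, F(5, f(4, 2))) = (65 - 4*2*(-5))*4 = (65 - 8*(-5))*4 = (65 + 40)*4 = 105*4 = 420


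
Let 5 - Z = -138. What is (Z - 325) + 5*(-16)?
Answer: -262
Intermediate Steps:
Z = 143 (Z = 5 - 1*(-138) = 5 + 138 = 143)
(Z - 325) + 5*(-16) = (143 - 325) + 5*(-16) = -182 - 80 = -262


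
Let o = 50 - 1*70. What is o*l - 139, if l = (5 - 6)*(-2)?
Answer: -179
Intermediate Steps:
l = 2 (l = -1*(-2) = 2)
o = -20 (o = 50 - 70 = -20)
o*l - 139 = -20*2 - 139 = -40 - 139 = -179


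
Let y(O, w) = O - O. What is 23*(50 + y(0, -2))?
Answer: 1150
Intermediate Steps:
y(O, w) = 0
23*(50 + y(0, -2)) = 23*(50 + 0) = 23*50 = 1150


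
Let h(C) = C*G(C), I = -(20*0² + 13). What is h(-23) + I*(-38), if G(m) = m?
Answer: 1023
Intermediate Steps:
I = -13 (I = -(20*0 + 13) = -(0 + 13) = -1*13 = -13)
h(C) = C² (h(C) = C*C = C²)
h(-23) + I*(-38) = (-23)² - 13*(-38) = 529 + 494 = 1023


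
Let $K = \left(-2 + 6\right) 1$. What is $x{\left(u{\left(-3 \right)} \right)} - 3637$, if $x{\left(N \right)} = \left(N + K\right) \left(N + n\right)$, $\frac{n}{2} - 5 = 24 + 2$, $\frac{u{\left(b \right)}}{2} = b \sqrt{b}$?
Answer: $-3497 - 396 i \sqrt{3} \approx -3497.0 - 685.89 i$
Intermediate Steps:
$u{\left(b \right)} = 2 b^{\frac{3}{2}}$ ($u{\left(b \right)} = 2 b \sqrt{b} = 2 b^{\frac{3}{2}}$)
$n = 62$ ($n = 10 + 2 \left(24 + 2\right) = 10 + 2 \cdot 26 = 10 + 52 = 62$)
$K = 4$ ($K = 4 \cdot 1 = 4$)
$x{\left(N \right)} = \left(4 + N\right) \left(62 + N\right)$ ($x{\left(N \right)} = \left(N + 4\right) \left(N + 62\right) = \left(4 + N\right) \left(62 + N\right)$)
$x{\left(u{\left(-3 \right)} \right)} - 3637 = \left(248 + \left(2 \left(-3\right)^{\frac{3}{2}}\right)^{2} + 66 \cdot 2 \left(-3\right)^{\frac{3}{2}}\right) - 3637 = \left(248 + \left(2 \left(- 3 i \sqrt{3}\right)\right)^{2} + 66 \cdot 2 \left(- 3 i \sqrt{3}\right)\right) - 3637 = \left(248 + \left(- 6 i \sqrt{3}\right)^{2} + 66 \left(- 6 i \sqrt{3}\right)\right) - 3637 = \left(248 - 108 - 396 i \sqrt{3}\right) - 3637 = \left(140 - 396 i \sqrt{3}\right) - 3637 = -3497 - 396 i \sqrt{3}$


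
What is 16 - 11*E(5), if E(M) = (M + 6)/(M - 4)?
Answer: -105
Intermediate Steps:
E(M) = (6 + M)/(-4 + M)
16 - 11*E(5) = 16 - 11*(6 + 5)/(-4 + 5) = 16 - 11*11/1 = 16 - 11*11 = 16 - 121 = -105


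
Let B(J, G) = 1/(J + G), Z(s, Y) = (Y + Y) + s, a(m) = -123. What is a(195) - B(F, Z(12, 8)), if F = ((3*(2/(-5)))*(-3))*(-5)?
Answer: -1231/10 ≈ -123.10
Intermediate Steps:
Z(s, Y) = s + 2*Y (Z(s, Y) = 2*Y + s = s + 2*Y)
F = -18 (F = ((3*(2*(-⅕)))*(-3))*(-5) = ((3*(-⅖))*(-3))*(-5) = -6/5*(-3)*(-5) = (18/5)*(-5) = -18)
B(J, G) = 1/(G + J)
a(195) - B(F, Z(12, 8)) = -123 - 1/((12 + 2*8) - 18) = -123 - 1/((12 + 16) - 18) = -123 - 1/(28 - 18) = -123 - 1/10 = -123 - 1*⅒ = -123 - ⅒ = -1231/10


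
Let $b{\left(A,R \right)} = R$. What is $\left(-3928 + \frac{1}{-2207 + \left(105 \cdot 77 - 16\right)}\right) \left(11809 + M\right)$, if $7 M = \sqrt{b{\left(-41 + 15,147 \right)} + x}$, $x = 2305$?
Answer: $- \frac{271913266415}{5862} - \frac{23025935 \sqrt{613}}{20517} \approx -4.6414 \cdot 10^{7}$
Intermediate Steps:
$M = \frac{2 \sqrt{613}}{7}$ ($M = \frac{\sqrt{147 + 2305}}{7} = \frac{\sqrt{2452}}{7} = \frac{2 \sqrt{613}}{7} \approx 7.074$)
$\left(-3928 + \frac{1}{-2207 + \left(105 \cdot 77 - 16\right)}\right) \left(11809 + M\right) = \left(-3928 + \frac{1}{-2207 + \left(105 \cdot 77 - 16\right)}\right) \left(11809 + \frac{2 \sqrt{613}}{7}\right) = \left(-3928 + \frac{1}{-2207 + \left(8085 - 16\right)}\right) \left(11809 + \frac{2 \sqrt{613}}{7}\right) = \left(-3928 + \frac{1}{-2207 + 8069}\right) \left(11809 + \frac{2 \sqrt{613}}{7}\right) = \left(-3928 + \frac{1}{5862}\right) \left(11809 + \frac{2 \sqrt{613}}{7}\right) = - \frac{23025935 \left(11809 + \frac{2 \sqrt{613}}{7}\right)}{5862} = - \frac{271913266415}{5862} - \frac{23025935 \sqrt{613}}{20517}$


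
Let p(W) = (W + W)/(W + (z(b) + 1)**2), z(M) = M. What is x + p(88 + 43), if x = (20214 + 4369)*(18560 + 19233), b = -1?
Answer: 929065321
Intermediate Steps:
x = 929065319 (x = 24583*37793 = 929065319)
p(W) = 2 (p(W) = (W + W)/(W + (-1 + 1)**2) = (2*W)/(W + 0**2) = (2*W)/(W + 0) = (2*W)/W = 2)
x + p(88 + 43) = 929065319 + 2 = 929065321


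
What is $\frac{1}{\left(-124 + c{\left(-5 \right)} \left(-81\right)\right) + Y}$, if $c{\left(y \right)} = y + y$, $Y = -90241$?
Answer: $- \frac{1}{89555} \approx -1.1166 \cdot 10^{-5}$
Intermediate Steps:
$c{\left(y \right)} = 2 y$
$\frac{1}{\left(-124 + c{\left(-5 \right)} \left(-81\right)\right) + Y} = \frac{1}{\left(-124 + 2 \left(-5\right) \left(-81\right)\right) - 90241} = \frac{1}{\left(-124 - -810\right) - 90241} = \frac{1}{\left(-124 + 810\right) - 90241} = \frac{1}{686 - 90241} = \frac{1}{-89555} = - \frac{1}{89555}$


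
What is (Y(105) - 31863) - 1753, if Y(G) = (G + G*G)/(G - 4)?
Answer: -3384086/101 ≈ -33506.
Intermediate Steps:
Y(G) = (G + G²)/(-4 + G)
(Y(105) - 31863) - 1753 = (105*(1 + 105)/(-4 + 105) - 31863) - 1753 = (105*106/101 - 31863) - 1753 = (105*(1/101)*106 - 31863) - 1753 = (11130/101 - 31863) - 1753 = -3207033/101 - 1753 = -3384086/101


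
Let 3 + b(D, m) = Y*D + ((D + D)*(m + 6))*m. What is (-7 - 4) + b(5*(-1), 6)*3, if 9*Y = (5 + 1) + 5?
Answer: -6595/3 ≈ -2198.3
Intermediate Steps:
Y = 11/9 (Y = ((5 + 1) + 5)/9 = (6 + 5)/9 = (1/9)*11 = 11/9 ≈ 1.2222)
b(D, m) = -3 + 11*D/9 + 2*D*m*(6 + m) (b(D, m) = -3 + (11*D/9 + ((D + D)*(m + 6))*m) = -3 + (11*D/9 + ((2*D)*(6 + m))*m) = -3 + (11*D/9 + (2*D*(6 + m))*m) = -3 + (11*D/9 + 2*D*m*(6 + m)) = -3 + 11*D/9 + 2*D*m*(6 + m))
(-7 - 4) + b(5*(-1), 6)*3 = (-7 - 4) + (-3 + 11*(5*(-1))/9 + 2*(5*(-1))*6**2 + 12*(5*(-1))*6)*3 = -11 + (-3 + (11/9)*(-5) + 2*(-5)*36 + 12*(-5)*6)*3 = -11 + (-3 - 55/9 - 360 - 360)*3 = -11 - 6562/9*3 = -11 - 6562/3 = -6595/3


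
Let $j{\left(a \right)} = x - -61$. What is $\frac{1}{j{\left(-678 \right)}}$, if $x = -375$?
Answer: $- \frac{1}{314} \approx -0.0031847$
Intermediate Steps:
$j{\left(a \right)} = -314$ ($j{\left(a \right)} = -375 - -61 = -375 + 61 = -314$)
$\frac{1}{j{\left(-678 \right)}} = \frac{1}{-314} = - \frac{1}{314}$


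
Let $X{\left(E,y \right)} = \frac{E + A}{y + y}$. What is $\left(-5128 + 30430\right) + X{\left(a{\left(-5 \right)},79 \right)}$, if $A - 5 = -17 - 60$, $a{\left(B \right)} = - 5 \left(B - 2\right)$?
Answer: $\frac{3997679}{158} \approx 25302.0$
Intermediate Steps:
$a{\left(B \right)} = 10 - 5 B$ ($a{\left(B \right)} = - 5 \left(-2 + B\right) = 10 - 5 B$)
$A = -72$ ($A = 5 - 77 = -72$)
$X{\left(E,y \right)} = \frac{-72 + E}{2 y}$ ($X{\left(E,y \right)} = \frac{E - 72}{y + y} = \frac{-72 + E}{2 y}$)
$\left(-5128 + 30430\right) + X{\left(a{\left(-5 \right)},79 \right)} = \left(-5128 + 30430\right) + \frac{-72 + \left(10 - -25\right)}{2 \cdot 79} = 25302 + \frac{1}{2} \cdot \frac{1}{79} \left(-72 + \left(10 + 25\right)\right) = 25302 + \frac{1}{2} \cdot \frac{1}{79} \left(-72 + 35\right) = 25302 + \frac{1}{2} \cdot \frac{1}{79} \left(-37\right) = 25302 - \frac{37}{158} = \frac{3997679}{158}$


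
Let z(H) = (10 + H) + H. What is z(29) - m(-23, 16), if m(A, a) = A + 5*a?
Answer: 11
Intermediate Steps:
z(H) = 10 + 2*H
z(29) - m(-23, 16) = (10 + 2*29) - (-23 + 5*16) = (10 + 58) - (-23 + 80) = 68 - 1*57 = 68 - 57 = 11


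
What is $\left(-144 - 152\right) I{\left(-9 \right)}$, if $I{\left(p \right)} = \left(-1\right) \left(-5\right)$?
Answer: $-1480$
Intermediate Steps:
$I{\left(p \right)} = 5$
$\left(-144 - 152\right) I{\left(-9 \right)} = \left(-144 - 152\right) 5 = \left(-296\right) 5 = -1480$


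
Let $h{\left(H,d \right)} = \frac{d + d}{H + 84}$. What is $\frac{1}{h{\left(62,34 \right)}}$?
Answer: $\frac{73}{34} \approx 2.1471$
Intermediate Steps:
$h{\left(H,d \right)} = \frac{2 d}{84 + H}$
$\frac{1}{h{\left(62,34 \right)}} = \frac{1}{2 \cdot 34 \frac{1}{84 + 62}} = \frac{1}{2 \cdot 34 \cdot \frac{1}{146}} = \frac{1}{\frac{34}{73}} = \frac{73}{34}$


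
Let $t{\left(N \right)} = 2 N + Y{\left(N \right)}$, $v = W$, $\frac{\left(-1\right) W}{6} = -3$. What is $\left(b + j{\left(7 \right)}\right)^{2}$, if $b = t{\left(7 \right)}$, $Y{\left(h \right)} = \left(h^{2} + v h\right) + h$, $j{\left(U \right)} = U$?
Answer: $41209$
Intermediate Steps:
$W = 18$ ($W = \left(-6\right) \left(-3\right) = 18$)
$v = 18$
$Y{\left(h \right)} = h^{2} + 19 h$ ($Y{\left(h \right)} = \left(h^{2} + 18 h\right) + h = h^{2} + 19 h$)
$t{\left(N \right)} = 2 N + N \left(19 + N\right)$
$b = 196$ ($b = 7 \left(21 + 7\right) = 7 \cdot 28 = 196$)
$\left(b + j{\left(7 \right)}\right)^{2} = \left(196 + 7\right)^{2} = 203^{2} = 41209$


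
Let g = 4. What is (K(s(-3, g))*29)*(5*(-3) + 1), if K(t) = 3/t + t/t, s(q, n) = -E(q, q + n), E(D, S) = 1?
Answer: 812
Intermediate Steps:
s(q, n) = -1 (s(q, n) = -1*1 = -1)
K(t) = 1 + 3/t (K(t) = 3/t + 1 = 1 + 3/t)
(K(s(-3, g))*29)*(5*(-3) + 1) = (((3 - 1)/(-1))*29)*(5*(-3) + 1) = (-1*2*29)*(-15 + 1) = -2*29*(-14) = -58*(-14) = 812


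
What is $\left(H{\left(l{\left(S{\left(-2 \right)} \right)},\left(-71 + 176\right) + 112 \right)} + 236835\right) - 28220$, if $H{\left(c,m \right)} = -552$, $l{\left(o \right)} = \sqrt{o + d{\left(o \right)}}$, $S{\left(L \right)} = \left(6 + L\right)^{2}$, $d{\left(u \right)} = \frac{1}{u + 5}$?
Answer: $208063$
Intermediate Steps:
$d{\left(u \right)} = \frac{1}{5 + u}$
$l{\left(o \right)} = \sqrt{o + \frac{1}{5 + o}}$
$\left(H{\left(l{\left(S{\left(-2 \right)} \right)},\left(-71 + 176\right) + 112 \right)} + 236835\right) - 28220 = \left(-552 + 236835\right) - 28220 = 236283 - 28220 = 208063$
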